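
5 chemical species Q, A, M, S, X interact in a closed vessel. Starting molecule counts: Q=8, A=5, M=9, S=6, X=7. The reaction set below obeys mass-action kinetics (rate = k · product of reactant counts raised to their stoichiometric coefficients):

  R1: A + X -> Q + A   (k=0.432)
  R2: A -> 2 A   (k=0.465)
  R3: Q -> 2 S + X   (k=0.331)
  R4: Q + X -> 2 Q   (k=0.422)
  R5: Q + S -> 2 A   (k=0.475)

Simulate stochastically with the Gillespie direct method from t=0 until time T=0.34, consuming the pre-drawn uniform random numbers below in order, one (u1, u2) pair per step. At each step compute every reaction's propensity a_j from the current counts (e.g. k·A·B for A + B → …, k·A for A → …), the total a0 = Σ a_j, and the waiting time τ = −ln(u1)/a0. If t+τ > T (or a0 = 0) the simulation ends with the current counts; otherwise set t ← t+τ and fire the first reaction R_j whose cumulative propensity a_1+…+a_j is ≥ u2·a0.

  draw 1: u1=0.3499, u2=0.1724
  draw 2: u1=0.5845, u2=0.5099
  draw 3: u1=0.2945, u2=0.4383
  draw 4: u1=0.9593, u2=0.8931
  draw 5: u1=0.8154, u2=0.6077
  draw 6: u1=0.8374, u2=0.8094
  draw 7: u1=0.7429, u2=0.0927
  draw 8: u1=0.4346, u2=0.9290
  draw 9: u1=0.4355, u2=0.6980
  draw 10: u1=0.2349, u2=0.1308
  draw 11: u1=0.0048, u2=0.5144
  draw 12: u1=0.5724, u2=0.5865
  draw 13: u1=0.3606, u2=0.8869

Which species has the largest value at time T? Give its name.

t=0.000: Q=8 A=5 M=9 S=6 X=7
Draw 1: a1=15.120, a2=2.325, a3=2.648, a4=23.632, a5=22.800, a0=66.525; τ=−ln(0.3499)/66.525=0.016 → t=0.016; u2·a0=0.1724·66.525=11.469 ≤ a1=15.120 → R1 fires; Q=9 A=5 M=9 S=6 X=6
Draw 2: a1=12.960, a2=2.325, a3=2.979, a4=22.788, a5=25.650, a0=66.702; τ=−ln(0.5845)/66.702=0.008 → t=0.024; u2·a0=0.5099·66.702=34.011; a1+…+a3=18.264 < 34.011 ≤ a1+…+a4=41.052 → R4 fires; Q=10 A=5 M=9 S=6 X=5
Draw 3: a1=10.800, a2=2.325, a3=3.310, a4=21.100, a5=28.500, a0=66.035; τ=−ln(0.2945)/66.035=0.019 → t=0.042; u2·a0=0.4383·66.035=28.943; a1+…+a3=16.435 < 28.943 ≤ a1+…+a4=37.535 → R4 fires; Q=11 A=5 M=9 S=6 X=4
Draw 4: a1=8.640, a2=2.325, a3=3.641, a4=18.568, a5=31.350, a0=64.524; τ=−ln(0.9593)/64.524=0.001 → t=0.043; u2·a0=0.8931·64.524=57.626; a1+…+a4=33.174 < 57.626 ≤ a1+…+a5=64.524 → R5 fires; Q=10 A=7 M=9 S=5 X=4
Draw 5: a1=12.096, a2=3.255, a3=3.310, a4=16.880, a5=23.750, a0=59.291; τ=−ln(0.8154)/59.291=0.003 → t=0.046; u2·a0=0.6077·59.291=36.031; a1+…+a4=35.541 < 36.031 ≤ a1+…+a5=59.291 → R5 fires; Q=9 A=9 M=9 S=4 X=4
Draw 6: a1=15.552, a2=4.185, a3=2.979, a4=15.192, a5=17.100, a0=55.008; τ=−ln(0.8374)/55.008=0.003 → t=0.050; u2·a0=0.8094·55.008=44.523; a1+…+a4=37.908 < 44.523 ≤ a1+…+a5=55.008 → R5 fires; Q=8 A=11 M=9 S=3 X=4
Draw 7: a1=19.008, a2=5.115, a3=2.648, a4=13.504, a5=11.400, a0=51.675; τ=−ln(0.7429)/51.675=0.006 → t=0.055; u2·a0=0.0927·51.675=4.790 ≤ a1=19.008 → R1 fires; Q=9 A=11 M=9 S=3 X=3
Draw 8: a1=14.256, a2=5.115, a3=2.979, a4=11.394, a5=12.825, a0=46.569; τ=−ln(0.4346)/46.569=0.018 → t=0.073; u2·a0=0.9290·46.569=43.263; a1+…+a4=33.744 < 43.263 ≤ a1+…+a5=46.569 → R5 fires; Q=8 A=13 M=9 S=2 X=3
Draw 9: a1=16.848, a2=6.045, a3=2.648, a4=10.128, a5=7.600, a0=43.269; τ=−ln(0.4355)/43.269=0.019 → t=0.093; u2·a0=0.6980·43.269=30.202; a1+…+a3=25.541 < 30.202 ≤ a1+…+a4=35.669 → R4 fires; Q=9 A=13 M=9 S=2 X=2
Draw 10: a1=11.232, a2=6.045, a3=2.979, a4=7.596, a5=8.550, a0=36.402; τ=−ln(0.2349)/36.402=0.040 → t=0.132; u2·a0=0.1308·36.402=4.761 ≤ a1=11.232 → R1 fires; Q=10 A=13 M=9 S=2 X=1
Draw 11: a1=5.616, a2=6.045, a3=3.310, a4=4.220, a5=9.500, a0=28.691; τ=−ln(0.0048)/28.691=0.186 → t=0.318; u2·a0=0.5144·28.691=14.759; a1+a2=11.661 < 14.759 ≤ a1+…+a3=14.971 → R3 fires; Q=9 A=13 M=9 S=4 X=2
Draw 12: a1=11.232, a2=6.045, a3=2.979, a4=7.596, a5=17.100, a0=44.952; τ=−ln(0.5724)/44.952=0.012 → t=0.331; u2·a0=0.5865·44.952=26.364; a1+…+a3=20.256 < 26.364 ≤ a1+…+a4=27.852 → R4 fires; Q=10 A=13 M=9 S=4 X=1
Draw 13: a1=5.616, a2=6.045, a3=3.310, a4=4.220, a5=19.000, a0=38.191; τ=−ln(0.3606)/38.191=0.027 → t=0.358 > T=0.34: stop.
At T=0.34: Q=10 A=13 M=9 S=4 X=1; the largest is A.

Dominant species at T: A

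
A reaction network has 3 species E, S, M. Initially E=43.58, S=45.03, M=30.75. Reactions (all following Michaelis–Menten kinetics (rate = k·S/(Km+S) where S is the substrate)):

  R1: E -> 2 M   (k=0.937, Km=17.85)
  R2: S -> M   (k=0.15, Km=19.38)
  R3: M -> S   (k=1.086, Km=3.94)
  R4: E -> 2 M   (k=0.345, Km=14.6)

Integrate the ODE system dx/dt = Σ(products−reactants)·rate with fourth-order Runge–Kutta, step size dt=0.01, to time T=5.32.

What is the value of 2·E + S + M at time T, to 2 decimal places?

Value at T = 162.94

Check how each reaction changes W = 2·E + S + M (weight of products minus weight of reactants):
R1: E -> 2 M: (1·2) − (2·1) = 2 − 2 = 0
R2: S -> M: (1·1) − (1·1) = 1 − 1 = 0
R3: M -> S: (1·1) − (1·1) = 1 − 1 = 0
R4: E -> 2 M: (1·2) − (2·1) = 2 − 2 = 0
Every reaction leaves W unchanged, so W is conserved and no simulation is needed: W(T) = W(0) = 2·43.58 + 45.03 + 30.75 = 162.94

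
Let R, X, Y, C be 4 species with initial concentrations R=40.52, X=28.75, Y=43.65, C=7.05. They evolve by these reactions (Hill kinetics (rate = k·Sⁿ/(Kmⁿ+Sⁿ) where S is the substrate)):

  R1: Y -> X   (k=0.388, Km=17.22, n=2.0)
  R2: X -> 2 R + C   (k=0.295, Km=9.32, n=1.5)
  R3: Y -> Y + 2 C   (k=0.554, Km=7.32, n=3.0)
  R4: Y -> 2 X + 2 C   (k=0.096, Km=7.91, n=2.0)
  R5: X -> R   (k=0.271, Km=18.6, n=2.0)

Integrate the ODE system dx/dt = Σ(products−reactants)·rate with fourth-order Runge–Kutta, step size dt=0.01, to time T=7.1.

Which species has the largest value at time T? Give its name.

RK4 with dt=0.01: 710 steps to T=7.1. Trajectory (selected grid times):
t=0.00: R=40.52 X=28.75 Y=43.65 C=7.05
t=0.79: R=41.06 X=28.81 Y=43.31 C=8.26
t=1.58: R=41.61 X=28.88 Y=42.97 C=9.48
t=2.37: R=42.15 X=28.94 Y=42.64 C=10.69
t=3.16: R=42.70 X=29.00 Y=42.30 C=11.91
t=3.94: R=43.24 X=29.06 Y=41.97 C=13.11
t=4.73: R=43.79 X=29.12 Y=41.63 C=14.32
t=5.52: R=44.33 X=29.18 Y=41.30 C=15.54
t=6.31: R=44.88 X=29.23 Y=40.96 C=16.75
t=7.10: R=45.43 X=29.29 Y=40.63 C=17.96
At T=7.1: R=45.43 X=29.29 Y=40.63 C=17.96; the largest is R.

Dominant species at T: R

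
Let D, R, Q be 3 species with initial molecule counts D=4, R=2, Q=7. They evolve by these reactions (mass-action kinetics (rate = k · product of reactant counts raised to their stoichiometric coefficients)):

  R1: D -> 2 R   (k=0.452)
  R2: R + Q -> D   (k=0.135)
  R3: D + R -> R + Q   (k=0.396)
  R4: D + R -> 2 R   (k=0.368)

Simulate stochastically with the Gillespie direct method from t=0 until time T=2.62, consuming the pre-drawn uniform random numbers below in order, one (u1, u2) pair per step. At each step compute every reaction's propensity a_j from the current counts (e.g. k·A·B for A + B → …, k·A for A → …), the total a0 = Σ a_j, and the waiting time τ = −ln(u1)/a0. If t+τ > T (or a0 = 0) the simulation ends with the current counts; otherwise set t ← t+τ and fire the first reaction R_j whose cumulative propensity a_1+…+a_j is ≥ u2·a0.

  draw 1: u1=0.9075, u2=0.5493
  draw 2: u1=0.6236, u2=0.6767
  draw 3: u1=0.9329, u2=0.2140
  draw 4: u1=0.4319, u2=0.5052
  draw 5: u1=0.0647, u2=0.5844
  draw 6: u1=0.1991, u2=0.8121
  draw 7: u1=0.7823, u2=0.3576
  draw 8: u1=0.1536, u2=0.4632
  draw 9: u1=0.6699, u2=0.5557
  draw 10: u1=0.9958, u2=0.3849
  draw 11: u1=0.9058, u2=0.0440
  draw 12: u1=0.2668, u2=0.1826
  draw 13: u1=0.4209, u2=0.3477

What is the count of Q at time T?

Q at T = 6

t=0.000: D=4 R=2 Q=7
Draw 1: a1=1.808, a2=1.890, a3=3.168, a4=2.944, a0=9.810; τ=−ln(0.9075)/9.810=0.010 → t=0.010; u2·a0=0.5493·9.810=5.389; a1+a2=3.698 < 5.389 ≤ a1+…+a3=6.866 → R3 fires; D=3 R=2 Q=8
Draw 2: a1=1.356, a2=2.160, a3=2.376, a4=2.208, a0=8.100; τ=−ln(0.6236)/8.100=0.058 → t=0.068; u2·a0=0.6767·8.100=5.481; a1+a2=3.516 < 5.481 ≤ a1+…+a3=5.892 → R3 fires; D=2 R=2 Q=9
Draw 3: a1=0.904, a2=2.430, a3=1.584, a4=1.472, a0=6.390; τ=−ln(0.9329)/6.390=0.011 → t=0.079; u2·a0=0.2140·6.390=1.367; a1=0.904 < 1.367 ≤ a1+a2=3.334 → R2 fires; D=3 R=1 Q=8
Draw 4: a1=1.356, a2=1.080, a3=1.188, a4=1.104, a0=4.728; τ=−ln(0.4319)/4.728=0.178 → t=0.257; u2·a0=0.5052·4.728=2.389; a1=1.356 < 2.389 ≤ a1+a2=2.436 → R2 fires; D=4 R=0 Q=7
Draw 5: a1=1.808, a2=0.000, a3=0.000, a4=0.000, a0=1.808; τ=−ln(0.0647)/1.808=1.514 → t=1.771; u2·a0=0.5844·1.808=1.057 ≤ a1=1.808 → R1 fires; D=3 R=2 Q=7
Draw 6: a1=1.356, a2=1.890, a3=2.376, a4=2.208, a0=7.830; τ=−ln(0.1991)/7.830=0.206 → t=1.977; u2·a0=0.8121·7.830=6.359; a1+…+a3=5.622 < 6.359 ≤ a1+…+a4=7.830 → R4 fires; D=2 R=3 Q=7
Draw 7: a1=0.904, a2=2.835, a3=2.376, a4=2.208, a0=8.323; τ=−ln(0.7823)/8.323=0.029 → t=2.007; u2·a0=0.3576·8.323=2.976; a1=0.904 < 2.976 ≤ a1+a2=3.739 → R2 fires; D=3 R=2 Q=6
Draw 8: a1=1.356, a2=1.620, a3=2.376, a4=2.208, a0=7.560; τ=−ln(0.1536)/7.560=0.248 → t=2.254; u2·a0=0.4632·7.560=3.502; a1+a2=2.976 < 3.502 ≤ a1+…+a3=5.352 → R3 fires; D=2 R=2 Q=7
Draw 9: a1=0.904, a2=1.890, a3=1.584, a4=1.472, a0=5.850; τ=−ln(0.6699)/5.850=0.068 → t=2.323; u2·a0=0.5557·5.850=3.251; a1+a2=2.794 < 3.251 ≤ a1+…+a3=4.378 → R3 fires; D=1 R=2 Q=8
Draw 10: a1=0.452, a2=2.160, a3=0.792, a4=0.736, a0=4.140; τ=−ln(0.9958)/4.140=0.001 → t=2.324; u2·a0=0.3849·4.140=1.593; a1=0.452 < 1.593 ≤ a1+a2=2.612 → R2 fires; D=2 R=1 Q=7
Draw 11: a1=0.904, a2=0.945, a3=0.792, a4=0.736, a0=3.377; τ=−ln(0.9058)/3.377=0.029 → t=2.353; u2·a0=0.0440·3.377=0.149 ≤ a1=0.904 → R1 fires; D=1 R=3 Q=7
Draw 12: a1=0.452, a2=2.835, a3=1.188, a4=1.104, a0=5.579; τ=−ln(0.2668)/5.579=0.237 → t=2.590; u2·a0=0.1826·5.579=1.019; a1=0.452 < 1.019 ≤ a1+a2=3.287 → R2 fires; D=2 R=2 Q=6
Draw 13: a1=0.904, a2=1.620, a3=1.584, a4=1.472, a0=5.580; τ=−ln(0.4209)/5.580=0.155 → t=2.745 > T=2.62: stop.
Read off Q at T=2.62: 6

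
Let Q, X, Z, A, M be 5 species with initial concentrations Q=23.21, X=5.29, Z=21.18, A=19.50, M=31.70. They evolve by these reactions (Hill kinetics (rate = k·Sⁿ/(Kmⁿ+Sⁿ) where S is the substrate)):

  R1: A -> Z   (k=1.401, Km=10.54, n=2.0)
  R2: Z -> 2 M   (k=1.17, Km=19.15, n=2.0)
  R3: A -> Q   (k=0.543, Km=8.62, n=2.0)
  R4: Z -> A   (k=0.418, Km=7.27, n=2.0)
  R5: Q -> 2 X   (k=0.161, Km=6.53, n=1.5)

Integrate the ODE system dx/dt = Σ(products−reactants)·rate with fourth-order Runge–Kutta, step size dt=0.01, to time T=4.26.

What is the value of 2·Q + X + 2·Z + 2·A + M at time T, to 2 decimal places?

Check how each reaction changes W = 2·Q + X + 2·Z + 2·A + M (weight of products minus weight of reactants):
R1: A -> Z: (2·1) − (2·1) = 2 − 2 = 0
R2: Z -> 2 M: (1·2) − (2·1) = 2 − 2 = 0
R3: A -> Q: (2·1) − (2·1) = 2 − 2 = 0
R4: Z -> A: (2·1) − (2·1) = 2 − 2 = 0
R5: Q -> 2 X: (1·2) − (2·1) = 2 − 2 = 0
Every reaction leaves W unchanged, so W is conserved and no simulation is needed: W(T) = W(0) = 2·23.21 + 5.29 + 2·21.18 + 2·19.50 + 31.70 = 164.77

Value at T = 164.77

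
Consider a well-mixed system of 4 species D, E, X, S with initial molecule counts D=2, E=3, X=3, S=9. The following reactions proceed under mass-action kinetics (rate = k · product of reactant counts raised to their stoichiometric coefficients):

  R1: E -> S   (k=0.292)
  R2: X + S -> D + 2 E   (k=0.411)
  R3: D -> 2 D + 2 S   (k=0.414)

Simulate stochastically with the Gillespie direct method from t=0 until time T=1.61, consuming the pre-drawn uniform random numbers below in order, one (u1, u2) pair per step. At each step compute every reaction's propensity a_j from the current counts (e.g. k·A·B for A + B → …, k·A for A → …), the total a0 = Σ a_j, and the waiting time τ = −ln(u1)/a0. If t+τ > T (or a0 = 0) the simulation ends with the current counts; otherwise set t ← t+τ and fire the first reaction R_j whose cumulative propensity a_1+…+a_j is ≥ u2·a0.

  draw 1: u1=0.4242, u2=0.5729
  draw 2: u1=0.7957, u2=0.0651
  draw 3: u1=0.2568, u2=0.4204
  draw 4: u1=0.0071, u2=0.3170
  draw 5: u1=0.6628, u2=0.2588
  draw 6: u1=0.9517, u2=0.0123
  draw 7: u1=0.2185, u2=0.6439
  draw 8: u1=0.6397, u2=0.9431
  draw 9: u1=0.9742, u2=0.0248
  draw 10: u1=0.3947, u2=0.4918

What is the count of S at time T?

S at T = 14

t=0.000: D=2 E=3 X=3 S=9
Draw 1: a1=0.876, a2=11.097, a3=0.828, a0=12.801; τ=−ln(0.4242)/12.801=0.067 → t=0.067; u2·a0=0.5729·12.801=7.334; a1=0.876 < 7.334 ≤ a1+a2=11.973 → R2 fires; D=3 E=5 X=2 S=8
Draw 2: a1=1.460, a2=6.576, a3=1.242, a0=9.278; τ=−ln(0.7957)/9.278=0.025 → t=0.092; u2·a0=0.0651·9.278=0.604 ≤ a1=1.460 → R1 fires; D=3 E=4 X=2 S=9
Draw 3: a1=1.168, a2=7.398, a3=1.242, a0=9.808; τ=−ln(0.2568)/9.808=0.139 → t=0.230; u2·a0=0.4204·9.808=4.123; a1=1.168 < 4.123 ≤ a1+a2=8.566 → R2 fires; D=4 E=6 X=1 S=8
Draw 4: a1=1.752, a2=3.288, a3=1.656, a0=6.696; τ=−ln(0.0071)/6.696=0.739 → t=0.969; u2·a0=0.3170·6.696=2.123; a1=1.752 < 2.123 ≤ a1+a2=5.040 → R2 fires; D=5 E=8 X=0 S=7
Draw 5: a1=2.336, a2=0.000, a3=2.070, a0=4.406; τ=−ln(0.6628)/4.406=0.093 → t=1.062; u2·a0=0.2588·4.406=1.140 ≤ a1=2.336 → R1 fires; D=5 E=7 X=0 S=8
Draw 6: a1=2.044, a2=0.000, a3=2.070, a0=4.114; τ=−ln(0.9517)/4.114=0.012 → t=1.075; u2·a0=0.0123·4.114=0.051 ≤ a1=2.044 → R1 fires; D=5 E=6 X=0 S=9
Draw 7: a1=1.752, a2=0.000, a3=2.070, a0=3.822; τ=−ln(0.2185)/3.822=0.398 → t=1.472; u2·a0=0.6439·3.822=2.461; a1+a2=1.752 < 2.461 ≤ a1+…+a3=3.822 → R3 fires; D=6 E=6 X=0 S=11
Draw 8: a1=1.752, a2=0.000, a3=2.484, a0=4.236; τ=−ln(0.6397)/4.236=0.105 → t=1.578; u2·a0=0.9431·4.236=3.995; a1+a2=1.752 < 3.995 ≤ a1+…+a3=4.236 → R3 fires; D=7 E=6 X=0 S=13
Draw 9: a1=1.752, a2=0.000, a3=2.898, a0=4.650; τ=−ln(0.9742)/4.650=0.006 → t=1.584; u2·a0=0.0248·4.650=0.115 ≤ a1=1.752 → R1 fires; D=7 E=5 X=0 S=14
Draw 10: a1=1.460, a2=0.000, a3=2.898, a0=4.358; τ=−ln(0.3947)/4.358=0.213 → t=1.797 > T=1.61: stop.
Read off S at T=1.61: 14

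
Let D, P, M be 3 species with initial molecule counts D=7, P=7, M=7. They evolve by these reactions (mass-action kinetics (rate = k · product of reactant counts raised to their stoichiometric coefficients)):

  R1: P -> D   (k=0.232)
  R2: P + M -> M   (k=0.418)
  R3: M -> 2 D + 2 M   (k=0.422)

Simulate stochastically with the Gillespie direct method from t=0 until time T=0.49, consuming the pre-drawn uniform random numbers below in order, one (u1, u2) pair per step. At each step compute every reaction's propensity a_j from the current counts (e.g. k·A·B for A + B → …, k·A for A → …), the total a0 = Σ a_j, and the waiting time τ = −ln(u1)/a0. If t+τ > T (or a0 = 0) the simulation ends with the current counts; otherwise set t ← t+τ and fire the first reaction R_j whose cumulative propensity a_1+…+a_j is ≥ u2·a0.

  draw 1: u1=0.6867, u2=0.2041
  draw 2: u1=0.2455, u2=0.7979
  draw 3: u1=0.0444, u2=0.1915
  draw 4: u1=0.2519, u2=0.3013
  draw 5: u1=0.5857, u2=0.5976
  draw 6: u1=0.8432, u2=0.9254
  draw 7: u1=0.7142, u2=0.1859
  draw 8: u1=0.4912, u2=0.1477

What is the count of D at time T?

t=0.000: D=7 P=7 M=7
Draw 1: a1=1.624, a2=20.482, a3=2.954, a0=25.060; τ=−ln(0.6867)/25.060=0.015 → t=0.015; u2·a0=0.2041·25.060=5.115; a1=1.624 < 5.115 ≤ a1+a2=22.106 → R2 fires; D=7 P=6 M=7
Draw 2: a1=1.392, a2=17.556, a3=2.954, a0=21.902; τ=−ln(0.2455)/21.902=0.064 → t=0.079; u2·a0=0.7979·21.902=17.476; a1=1.392 < 17.476 ≤ a1+a2=18.948 → R2 fires; D=7 P=5 M=7
Draw 3: a1=1.160, a2=14.630, a3=2.954, a0=18.744; τ=−ln(0.0444)/18.744=0.166 → t=0.245; u2·a0=0.1915·18.744=3.589; a1=1.160 < 3.589 ≤ a1+a2=15.790 → R2 fires; D=7 P=4 M=7
Draw 4: a1=0.928, a2=11.704, a3=2.954, a0=15.586; τ=−ln(0.2519)/15.586=0.088 → t=0.334; u2·a0=0.3013·15.586=4.696; a1=0.928 < 4.696 ≤ a1+a2=12.632 → R2 fires; D=7 P=3 M=7
Draw 5: a1=0.696, a2=8.778, a3=2.954, a0=12.428; τ=−ln(0.5857)/12.428=0.043 → t=0.377; u2·a0=0.5976·12.428=7.427; a1=0.696 < 7.427 ≤ a1+a2=9.474 → R2 fires; D=7 P=2 M=7
Draw 6: a1=0.464, a2=5.852, a3=2.954, a0=9.270; τ=−ln(0.8432)/9.270=0.018 → t=0.395; u2·a0=0.9254·9.270=8.578; a1+a2=6.316 < 8.578 ≤ a1+…+a3=9.270 → R3 fires; D=9 P=2 M=8
Draw 7: a1=0.464, a2=6.688, a3=3.376, a0=10.528; τ=−ln(0.7142)/10.528=0.032 → t=0.427; u2·a0=0.1859·10.528=1.957; a1=0.464 < 1.957 ≤ a1+a2=7.152 → R2 fires; D=9 P=1 M=8
Draw 8: a1=0.232, a2=3.344, a3=3.376, a0=6.952; τ=−ln(0.4912)/6.952=0.102 → t=0.529 > T=0.49: stop.
Read off D at T=0.49: 9

D at T = 9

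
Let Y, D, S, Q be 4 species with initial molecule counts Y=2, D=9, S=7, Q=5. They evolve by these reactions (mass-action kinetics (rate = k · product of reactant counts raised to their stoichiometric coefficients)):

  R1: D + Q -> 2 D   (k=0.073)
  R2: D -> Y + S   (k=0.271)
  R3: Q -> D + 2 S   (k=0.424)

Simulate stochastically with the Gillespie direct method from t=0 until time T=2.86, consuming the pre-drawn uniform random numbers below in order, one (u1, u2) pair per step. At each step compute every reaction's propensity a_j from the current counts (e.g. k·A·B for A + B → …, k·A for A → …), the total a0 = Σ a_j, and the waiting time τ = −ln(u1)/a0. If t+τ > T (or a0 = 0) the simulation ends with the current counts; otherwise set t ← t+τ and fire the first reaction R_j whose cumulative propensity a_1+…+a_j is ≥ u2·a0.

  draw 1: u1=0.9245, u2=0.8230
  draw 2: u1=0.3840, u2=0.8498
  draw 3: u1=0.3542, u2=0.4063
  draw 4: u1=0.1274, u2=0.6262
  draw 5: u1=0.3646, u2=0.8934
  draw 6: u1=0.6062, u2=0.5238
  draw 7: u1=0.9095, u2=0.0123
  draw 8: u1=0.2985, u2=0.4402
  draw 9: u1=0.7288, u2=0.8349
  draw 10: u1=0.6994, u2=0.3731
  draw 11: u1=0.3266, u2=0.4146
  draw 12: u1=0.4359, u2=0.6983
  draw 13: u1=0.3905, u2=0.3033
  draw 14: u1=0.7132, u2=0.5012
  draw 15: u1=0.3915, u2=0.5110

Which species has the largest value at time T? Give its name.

Dominant species at T: S

t=0.000: Y=2 D=9 S=7 Q=5
Draw 1: a1=3.285, a2=2.439, a3=2.120, a0=7.844; τ=−ln(0.9245)/7.844=0.010 → t=0.010; u2·a0=0.8230·7.844=6.456; a1+a2=5.724 < 6.456 ≤ a1+…+a3=7.844 → R3 fires; Y=2 D=10 S=9 Q=4
Draw 2: a1=2.920, a2=2.710, a3=1.696, a0=7.326; τ=−ln(0.3840)/7.326=0.131 → t=0.141; u2·a0=0.8498·7.326=6.226; a1+a2=5.630 < 6.226 ≤ a1+…+a3=7.326 → R3 fires; Y=2 D=11 S=11 Q=3
Draw 3: a1=2.409, a2=2.981, a3=1.272, a0=6.662; τ=−ln(0.3542)/6.662=0.156 → t=0.296; u2·a0=0.4063·6.662=2.707; a1=2.409 < 2.707 ≤ a1+a2=5.390 → R2 fires; Y=3 D=10 S=12 Q=3
Draw 4: a1=2.190, a2=2.710, a3=1.272, a0=6.172; τ=−ln(0.1274)/6.172=0.334 → t=0.630; u2·a0=0.6262·6.172=3.865; a1=2.190 < 3.865 ≤ a1+a2=4.900 → R2 fires; Y=4 D=9 S=13 Q=3
Draw 5: a1=1.971, a2=2.439, a3=1.272, a0=5.682; τ=−ln(0.3646)/5.682=0.178 → t=0.808; u2·a0=0.8934·5.682=5.076; a1+a2=4.410 < 5.076 ≤ a1+…+a3=5.682 → R3 fires; Y=4 D=10 S=15 Q=2
Draw 6: a1=1.460, a2=2.710, a3=0.848, a0=5.018; τ=−ln(0.6062)/5.018=0.100 → t=0.908; u2·a0=0.5238·5.018=2.628; a1=1.460 < 2.628 ≤ a1+a2=4.170 → R2 fires; Y=5 D=9 S=16 Q=2
Draw 7: a1=1.314, a2=2.439, a3=0.848, a0=4.601; τ=−ln(0.9095)/4.601=0.021 → t=0.928; u2·a0=0.0123·4.601=0.057 ≤ a1=1.314 → R1 fires; Y=5 D=10 S=16 Q=1
Draw 8: a1=0.730, a2=2.710, a3=0.424, a0=3.864; τ=−ln(0.2985)/3.864=0.313 → t=1.241; u2·a0=0.4402·3.864=1.701; a1=0.730 < 1.701 ≤ a1+a2=3.440 → R2 fires; Y=6 D=9 S=17 Q=1
Draw 9: a1=0.657, a2=2.439, a3=0.424, a0=3.520; τ=−ln(0.7288)/3.520=0.090 → t=1.331; u2·a0=0.8349·3.520=2.939; a1=0.657 < 2.939 ≤ a1+a2=3.096 → R2 fires; Y=7 D=8 S=18 Q=1
Draw 10: a1=0.584, a2=2.168, a3=0.424, a0=3.176; τ=−ln(0.6994)/3.176=0.113 → t=1.444; u2·a0=0.3731·3.176=1.185; a1=0.584 < 1.185 ≤ a1+a2=2.752 → R2 fires; Y=8 D=7 S=19 Q=1
Draw 11: a1=0.511, a2=1.897, a3=0.424, a0=2.832; τ=−ln(0.3266)/2.832=0.395 → t=1.839; u2·a0=0.4146·2.832=1.174; a1=0.511 < 1.174 ≤ a1+a2=2.408 → R2 fires; Y=9 D=6 S=20 Q=1
Draw 12: a1=0.438, a2=1.626, a3=0.424, a0=2.488; τ=−ln(0.4359)/2.488=0.334 → t=2.172; u2·a0=0.6983·2.488=1.737; a1=0.438 < 1.737 ≤ a1+a2=2.064 → R2 fires; Y=10 D=5 S=21 Q=1
Draw 13: a1=0.365, a2=1.355, a3=0.424, a0=2.144; τ=−ln(0.3905)/2.144=0.439 → t=2.611; u2·a0=0.3033·2.144=0.650; a1=0.365 < 0.650 ≤ a1+a2=1.720 → R2 fires; Y=11 D=4 S=22 Q=1
Draw 14: a1=0.292, a2=1.084, a3=0.424, a0=1.800; τ=−ln(0.7132)/1.800=0.188 → t=2.799; u2·a0=0.5012·1.800=0.902; a1=0.292 < 0.902 ≤ a1+a2=1.376 → R2 fires; Y=12 D=3 S=23 Q=1
Draw 15: a1=0.219, a2=0.813, a3=0.424, a0=1.456; τ=−ln(0.3915)/1.456=0.644 → t=3.443 > T=2.86: stop.
At T=2.86: Y=12 D=3 S=23 Q=1; the largest is S.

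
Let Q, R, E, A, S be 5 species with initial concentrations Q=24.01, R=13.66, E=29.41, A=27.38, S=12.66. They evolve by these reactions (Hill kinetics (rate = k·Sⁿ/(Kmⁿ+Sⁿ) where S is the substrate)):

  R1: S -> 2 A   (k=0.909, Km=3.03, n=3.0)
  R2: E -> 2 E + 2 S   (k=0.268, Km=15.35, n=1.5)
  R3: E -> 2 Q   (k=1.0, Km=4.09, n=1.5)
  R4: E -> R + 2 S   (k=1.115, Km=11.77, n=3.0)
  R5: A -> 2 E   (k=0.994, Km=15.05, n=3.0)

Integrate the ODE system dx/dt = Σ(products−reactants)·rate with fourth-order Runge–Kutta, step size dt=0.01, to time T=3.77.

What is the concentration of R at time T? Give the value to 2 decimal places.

R at T = 17.61

RK4 with dt=0.01: 377 steps to T=3.77. Trajectory (selected grid times):
t=0.00: Q=24.01 R=13.66 E=29.41 A=27.38 S=12.66
t=0.42: Q=24.81 R=14.10 E=29.37 A=27.77 S=13.33
t=0.84: Q=25.61 R=14.54 E=29.34 A=28.17 S=13.99
t=1.26: Q=26.41 R=14.98 E=29.30 A=28.56 S=14.66
t=1.68: Q=27.20 R=15.42 E=29.28 A=28.95 S=15.32
t=2.09: Q=27.98 R=15.85 E=29.25 A=29.34 S=15.97
t=2.51: Q=28.78 R=16.29 E=29.23 A=29.73 S=16.63
t=2.93: Q=29.58 R=16.73 E=29.22 A=30.11 S=17.29
t=3.35: Q=30.38 R=17.17 E=29.21 A=30.50 S=17.96
t=3.77: Q=31.18 R=17.61 E=29.19 A=30.89 S=18.62
Read off R at T=3.77: 17.61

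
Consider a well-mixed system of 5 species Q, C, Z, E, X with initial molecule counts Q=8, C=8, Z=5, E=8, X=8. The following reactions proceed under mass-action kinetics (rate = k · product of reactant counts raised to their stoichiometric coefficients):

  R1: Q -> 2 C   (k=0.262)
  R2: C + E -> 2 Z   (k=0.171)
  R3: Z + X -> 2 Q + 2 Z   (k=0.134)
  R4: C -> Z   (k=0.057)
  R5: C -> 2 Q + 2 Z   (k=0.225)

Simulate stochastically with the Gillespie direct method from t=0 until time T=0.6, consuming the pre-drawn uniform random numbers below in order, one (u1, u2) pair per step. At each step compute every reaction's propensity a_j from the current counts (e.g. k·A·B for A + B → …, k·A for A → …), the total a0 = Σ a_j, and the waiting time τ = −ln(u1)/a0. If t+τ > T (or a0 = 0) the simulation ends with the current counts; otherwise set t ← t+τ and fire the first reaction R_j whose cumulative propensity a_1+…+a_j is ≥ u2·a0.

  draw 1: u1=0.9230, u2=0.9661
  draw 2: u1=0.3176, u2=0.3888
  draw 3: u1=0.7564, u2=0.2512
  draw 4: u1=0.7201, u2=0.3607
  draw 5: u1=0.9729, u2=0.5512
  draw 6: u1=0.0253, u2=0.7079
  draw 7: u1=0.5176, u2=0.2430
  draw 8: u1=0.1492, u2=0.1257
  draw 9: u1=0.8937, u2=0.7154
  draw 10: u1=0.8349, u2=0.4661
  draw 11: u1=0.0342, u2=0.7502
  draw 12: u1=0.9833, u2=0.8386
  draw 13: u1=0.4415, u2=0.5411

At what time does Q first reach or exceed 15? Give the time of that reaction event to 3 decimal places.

Threshold first reached at t = 0.395

t=0.000: Q=8 C=8 Z=5 E=8 X=8
Draw 1: a1=2.096, a2=10.944, a3=5.360, a4=0.456, a5=1.800, a0=20.656; τ=−ln(0.9230)/20.656=0.004 → t=0.004; u2·a0=0.9661·20.656=19.956; a1+…+a4=18.856 < 19.956 ≤ a1+…+a5=20.656 → R5 fires; Q=10 C=7 Z=7 E=8 X=8
Draw 2: a1=2.620, a2=9.576, a3=7.504, a4=0.399, a5=1.575, a0=21.674; τ=−ln(0.3176)/21.674=0.053 → t=0.057; u2·a0=0.3888·21.674=8.427; a1=2.620 < 8.427 ≤ a1+a2=12.196 → R2 fires; Q=10 C=6 Z=9 E=7 X=8
Draw 3: a1=2.620, a2=7.182, a3=9.648, a4=0.342, a5=1.350, a0=21.142; τ=−ln(0.7564)/21.142=0.013 → t=0.070; u2·a0=0.2512·21.142=5.311; a1=2.620 < 5.311 ≤ a1+a2=9.802 → R2 fires; Q=10 C=5 Z=11 E=6 X=8
Draw 4: a1=2.620, a2=5.130, a3=11.792, a4=0.285, a5=1.125, a0=20.952; τ=−ln(0.7201)/20.952=0.016 → t=0.086; u2·a0=0.3607·20.952=7.557; a1=2.620 < 7.557 ≤ a1+a2=7.750 → R2 fires; Q=10 C=4 Z=13 E=5 X=8
Draw 5: a1=2.620, a2=3.420, a3=13.936, a4=0.228, a5=0.900, a0=21.104; τ=−ln(0.9729)/21.104=0.001 → t=0.087; u2·a0=0.5512·21.104=11.633; a1+a2=6.040 < 11.633 ≤ a1+…+a3=19.976 → R3 fires; Q=12 C=4 Z=14 E=5 X=7
Draw 6: a1=3.144, a2=3.420, a3=13.132, a4=0.228, a5=0.900, a0=20.824; τ=−ln(0.0253)/20.824=0.177 → t=0.264; u2·a0=0.7079·20.824=14.741; a1+a2=6.564 < 14.741 ≤ a1+…+a3=19.696 → R3 fires; Q=14 C=4 Z=15 E=5 X=6
Draw 7: a1=3.668, a2=3.420, a3=12.060, a4=0.228, a5=0.900, a0=20.276; τ=−ln(0.5176)/20.276=0.032 → t=0.296; u2·a0=0.2430·20.276=4.927; a1=3.668 < 4.927 ≤ a1+a2=7.088 → R2 fires; Q=14 C=3 Z=17 E=4 X=6
Draw 8: a1=3.668, a2=2.052, a3=13.668, a4=0.171, a5=0.675, a0=20.234; τ=−ln(0.1492)/20.234=0.094 → t=0.390; u2·a0=0.1257·20.234=2.543 ≤ a1=3.668 → R1 fires; Q=13 C=5 Z=17 E=4 X=6
Draw 9: a1=3.406, a2=3.420, a3=13.668, a4=0.285, a5=1.125, a0=21.904; τ=−ln(0.8937)/21.904=0.005 → t=0.395; u2·a0=0.7154·21.904=15.670; a1+a2=6.826 < 15.670 ≤ a1+…+a3=20.494 → R3 fires; Q=15 C=5 Z=18 E=4 X=5
Draw 10: a1=3.930, a2=3.420, a3=12.060, a4=0.285, a5=1.125, a0=20.820; τ=−ln(0.8349)/20.820=0.009 → t=0.404; u2·a0=0.4661·20.820=9.704; a1+a2=7.350 < 9.704 ≤ a1+…+a3=19.410 → R3 fires; Q=17 C=5 Z=19 E=4 X=4
Draw 11: a1=4.454, a2=3.420, a3=10.184, a4=0.285, a5=1.125, a0=19.468; τ=−ln(0.0342)/19.468=0.173 → t=0.577; u2·a0=0.7502·19.468=14.605; a1+a2=7.874 < 14.605 ≤ a1+…+a3=18.058 → R3 fires; Q=19 C=5 Z=20 E=4 X=3
Draw 12: a1=4.978, a2=3.420, a3=8.040, a4=0.285, a5=1.125, a0=17.848; τ=−ln(0.9833)/17.848=0.001 → t=0.578; u2·a0=0.8386·17.848=14.967; a1+a2=8.398 < 14.967 ≤ a1+…+a3=16.438 → R3 fires; Q=21 C=5 Z=21 E=4 X=2
Draw 13: a1=5.502, a2=3.420, a3=5.628, a4=0.285, a5=1.125, a0=15.960; τ=−ln(0.4415)/15.960=0.051 → t=0.629 > T=0.6: stop.
Q first becomes ≥ 15 when it reaches 15 at the event at t=0.395.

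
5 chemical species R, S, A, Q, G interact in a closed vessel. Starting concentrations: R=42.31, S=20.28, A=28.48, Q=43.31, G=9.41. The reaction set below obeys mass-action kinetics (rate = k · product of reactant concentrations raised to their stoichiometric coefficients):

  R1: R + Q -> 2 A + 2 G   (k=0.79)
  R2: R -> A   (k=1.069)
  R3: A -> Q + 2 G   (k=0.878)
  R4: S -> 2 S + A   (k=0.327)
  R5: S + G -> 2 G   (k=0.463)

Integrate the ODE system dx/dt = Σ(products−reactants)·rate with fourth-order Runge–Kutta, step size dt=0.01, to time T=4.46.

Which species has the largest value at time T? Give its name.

Dominant species at T: G

RK4 with dt=0.01: 446 steps to T=4.46. Trajectory (selected grid times):
t=0.00: R=42.31 S=20.28 A=28.48 Q=43.31 G=9.41
t=0.50: R=0.00 S=0.00 A=74.08 Q=40.28 G=184.07
t=0.99: R=0.00 S=0.00 A=48.18 Q=66.18 G=235.87
t=1.49: R=0.00 S=0.00 A=31.06 Q=83.30 G=270.11
t=1.98: R=0.00 S=0.00 A=20.20 Q=94.16 G=291.83
t=2.48: R=0.00 S=0.00 A=13.02 Q=101.34 G=306.18
t=2.97: R=0.00 S=0.00 A=8.47 Q=105.89 G=315.29
t=3.47: R=0.00 S=0.00 A=5.46 Q=108.90 G=321.31
t=3.96: R=0.00 S=0.00 A=3.55 Q=110.81 G=325.13
t=4.46: R=0.00 S=0.00 A=2.29 Q=112.07 G=327.65
At T=4.46: R=0.00 S=0.00 A=2.29 Q=112.07 G=327.65; the largest is G.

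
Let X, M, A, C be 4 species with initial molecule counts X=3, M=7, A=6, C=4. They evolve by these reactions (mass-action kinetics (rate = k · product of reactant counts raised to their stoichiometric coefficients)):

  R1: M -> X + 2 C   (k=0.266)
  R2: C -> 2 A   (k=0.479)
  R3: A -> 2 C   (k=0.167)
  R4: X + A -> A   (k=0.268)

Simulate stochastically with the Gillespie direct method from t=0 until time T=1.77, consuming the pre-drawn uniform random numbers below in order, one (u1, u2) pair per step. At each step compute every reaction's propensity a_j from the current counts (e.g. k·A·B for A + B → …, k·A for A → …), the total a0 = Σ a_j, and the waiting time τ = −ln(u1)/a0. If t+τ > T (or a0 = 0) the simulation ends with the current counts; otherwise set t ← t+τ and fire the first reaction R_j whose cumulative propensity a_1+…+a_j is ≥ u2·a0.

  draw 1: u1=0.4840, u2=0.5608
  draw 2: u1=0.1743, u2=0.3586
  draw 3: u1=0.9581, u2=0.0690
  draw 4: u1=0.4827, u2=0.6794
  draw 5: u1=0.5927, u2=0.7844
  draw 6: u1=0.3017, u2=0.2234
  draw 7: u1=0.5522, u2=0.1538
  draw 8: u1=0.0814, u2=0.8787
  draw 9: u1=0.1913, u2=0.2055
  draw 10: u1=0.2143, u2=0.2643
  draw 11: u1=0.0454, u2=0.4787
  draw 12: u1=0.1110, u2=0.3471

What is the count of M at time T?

M at T = 5

t=0.000: X=3 M=7 A=6 C=4
Draw 1: a1=1.862, a2=1.916, a3=1.002, a4=4.824, a0=9.604; τ=−ln(0.4840)/9.604=0.076 → t=0.076; u2·a0=0.5608·9.604=5.386; a1+…+a3=4.780 < 5.386 ≤ a1+…+a4=9.604 → R4 fires; X=2 M=7 A=6 C=4
Draw 2: a1=1.862, a2=1.916, a3=1.002, a4=3.216, a0=7.996; τ=−ln(0.1743)/7.996=0.218 → t=0.294; u2·a0=0.3586·7.996=2.867; a1=1.862 < 2.867 ≤ a1+a2=3.778 → R2 fires; X=2 M=7 A=8 C=3
Draw 3: a1=1.862, a2=1.437, a3=1.336, a4=4.288, a0=8.923; τ=−ln(0.9581)/8.923=0.005 → t=0.299; u2·a0=0.0690·8.923=0.616 ≤ a1=1.862 → R1 fires; X=3 M=6 A=8 C=5
Draw 4: a1=1.596, a2=2.395, a3=1.336, a4=6.432, a0=11.759; τ=−ln(0.4827)/11.759=0.062 → t=0.361; u2·a0=0.6794·11.759=7.989; a1+…+a3=5.327 < 7.989 ≤ a1+…+a4=11.759 → R4 fires; X=2 M=6 A=8 C=5
Draw 5: a1=1.596, a2=2.395, a3=1.336, a4=4.288, a0=9.615; τ=−ln(0.5927)/9.615=0.054 → t=0.415; u2·a0=0.7844·9.615=7.542; a1+…+a3=5.327 < 7.542 ≤ a1+…+a4=9.615 → R4 fires; X=1 M=6 A=8 C=5
Draw 6: a1=1.596, a2=2.395, a3=1.336, a4=2.144, a0=7.471; τ=−ln(0.3017)/7.471=0.160 → t=0.576; u2·a0=0.2234·7.471=1.669; a1=1.596 < 1.669 ≤ a1+a2=3.991 → R2 fires; X=1 M=6 A=10 C=4
Draw 7: a1=1.596, a2=1.916, a3=1.670, a4=2.680, a0=7.862; τ=−ln(0.5522)/7.862=0.076 → t=0.651; u2·a0=0.1538·7.862=1.209 ≤ a1=1.596 → R1 fires; X=2 M=5 A=10 C=6
Draw 8: a1=1.330, a2=2.874, a3=1.670, a4=5.360, a0=11.234; τ=−ln(0.0814)/11.234=0.223 → t=0.874; u2·a0=0.8787·11.234=9.871; a1+…+a3=5.874 < 9.871 ≤ a1+…+a4=11.234 → R4 fires; X=1 M=5 A=10 C=6
Draw 9: a1=1.330, a2=2.874, a3=1.670, a4=2.680, a0=8.554; τ=−ln(0.1913)/8.554=0.193 → t=1.068; u2·a0=0.2055·8.554=1.758; a1=1.330 < 1.758 ≤ a1+a2=4.204 → R2 fires; X=1 M=5 A=12 C=5
Draw 10: a1=1.330, a2=2.395, a3=2.004, a4=3.216, a0=8.945; τ=−ln(0.2143)/8.945=0.172 → t=1.240; u2·a0=0.2643·8.945=2.364; a1=1.330 < 2.364 ≤ a1+a2=3.725 → R2 fires; X=1 M=5 A=14 C=4
Draw 11: a1=1.330, a2=1.916, a3=2.338, a4=3.752, a0=9.336; τ=−ln(0.0454)/9.336=0.331 → t=1.571; u2·a0=0.4787·9.336=4.469; a1+a2=3.246 < 4.469 ≤ a1+…+a3=5.584 → R3 fires; X=1 M=5 A=13 C=6
Draw 12: a1=1.330, a2=2.874, a3=2.171, a4=3.484, a0=9.859; τ=−ln(0.1110)/9.859=0.223 → t=1.794 > T=1.77: stop.
Read off M at T=1.77: 5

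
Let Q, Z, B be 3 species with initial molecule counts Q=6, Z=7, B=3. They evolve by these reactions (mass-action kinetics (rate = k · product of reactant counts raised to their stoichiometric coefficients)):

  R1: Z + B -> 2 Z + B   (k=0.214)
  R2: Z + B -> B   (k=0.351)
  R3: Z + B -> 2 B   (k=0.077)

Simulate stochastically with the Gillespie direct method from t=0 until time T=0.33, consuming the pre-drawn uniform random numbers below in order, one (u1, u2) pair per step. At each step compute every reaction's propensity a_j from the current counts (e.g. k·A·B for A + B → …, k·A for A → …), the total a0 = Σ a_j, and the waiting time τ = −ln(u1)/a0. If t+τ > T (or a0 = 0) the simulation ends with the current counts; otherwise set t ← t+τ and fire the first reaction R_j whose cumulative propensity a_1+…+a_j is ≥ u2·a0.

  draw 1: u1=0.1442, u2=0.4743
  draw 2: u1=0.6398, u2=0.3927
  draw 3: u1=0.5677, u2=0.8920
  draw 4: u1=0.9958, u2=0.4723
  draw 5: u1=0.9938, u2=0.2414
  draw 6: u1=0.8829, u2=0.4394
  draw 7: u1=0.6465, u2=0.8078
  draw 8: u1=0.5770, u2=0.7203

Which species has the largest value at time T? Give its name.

t=0.000: Q=6 Z=7 B=3
Draw 1: a1=4.494, a2=7.371, a3=1.617, a0=13.482; τ=−ln(0.1442)/13.482=0.144 → t=0.144; u2·a0=0.4743·13.482=6.395; a1=4.494 < 6.395 ≤ a1+a2=11.865 → R2 fires; Q=6 Z=6 B=3
Draw 2: a1=3.852, a2=6.318, a3=1.386, a0=11.556; τ=−ln(0.6398)/11.556=0.039 → t=0.182; u2·a0=0.3927·11.556=4.538; a1=3.852 < 4.538 ≤ a1+a2=10.170 → R2 fires; Q=6 Z=5 B=3
Draw 3: a1=3.210, a2=5.265, a3=1.155, a0=9.630; τ=−ln(0.5677)/9.630=0.059 → t=0.241; u2·a0=0.8920·9.630=8.590; a1+a2=8.475 < 8.590 ≤ a1+…+a3=9.630 → R3 fires; Q=6 Z=4 B=4
Draw 4: a1=3.424, a2=5.616, a3=1.232, a0=10.272; τ=−ln(0.9958)/10.272=0.000 → t=0.241; u2·a0=0.4723·10.272=4.851; a1=3.424 < 4.851 ≤ a1+a2=9.040 → R2 fires; Q=6 Z=3 B=4
Draw 5: a1=2.568, a2=4.212, a3=0.924, a0=7.704; τ=−ln(0.9938)/7.704=0.001 → t=0.242; u2·a0=0.2414·7.704=1.860 ≤ a1=2.568 → R1 fires; Q=6 Z=4 B=4
Draw 6: a1=3.424, a2=5.616, a3=1.232, a0=10.272; τ=−ln(0.8829)/10.272=0.012 → t=0.254; u2·a0=0.4394·10.272=4.514; a1=3.424 < 4.514 ≤ a1+a2=9.040 → R2 fires; Q=6 Z=3 B=4
Draw 7: a1=2.568, a2=4.212, a3=0.924, a0=7.704; τ=−ln(0.6465)/7.704=0.057 → t=0.311; u2·a0=0.8078·7.704=6.223; a1=2.568 < 6.223 ≤ a1+a2=6.780 → R2 fires; Q=6 Z=2 B=4
Draw 8: a1=1.712, a2=2.808, a3=0.616, a0=5.136; τ=−ln(0.5770)/5.136=0.107 → t=0.418 > T=0.33: stop.
At T=0.33: Q=6 Z=2 B=4; the largest is Q.

Dominant species at T: Q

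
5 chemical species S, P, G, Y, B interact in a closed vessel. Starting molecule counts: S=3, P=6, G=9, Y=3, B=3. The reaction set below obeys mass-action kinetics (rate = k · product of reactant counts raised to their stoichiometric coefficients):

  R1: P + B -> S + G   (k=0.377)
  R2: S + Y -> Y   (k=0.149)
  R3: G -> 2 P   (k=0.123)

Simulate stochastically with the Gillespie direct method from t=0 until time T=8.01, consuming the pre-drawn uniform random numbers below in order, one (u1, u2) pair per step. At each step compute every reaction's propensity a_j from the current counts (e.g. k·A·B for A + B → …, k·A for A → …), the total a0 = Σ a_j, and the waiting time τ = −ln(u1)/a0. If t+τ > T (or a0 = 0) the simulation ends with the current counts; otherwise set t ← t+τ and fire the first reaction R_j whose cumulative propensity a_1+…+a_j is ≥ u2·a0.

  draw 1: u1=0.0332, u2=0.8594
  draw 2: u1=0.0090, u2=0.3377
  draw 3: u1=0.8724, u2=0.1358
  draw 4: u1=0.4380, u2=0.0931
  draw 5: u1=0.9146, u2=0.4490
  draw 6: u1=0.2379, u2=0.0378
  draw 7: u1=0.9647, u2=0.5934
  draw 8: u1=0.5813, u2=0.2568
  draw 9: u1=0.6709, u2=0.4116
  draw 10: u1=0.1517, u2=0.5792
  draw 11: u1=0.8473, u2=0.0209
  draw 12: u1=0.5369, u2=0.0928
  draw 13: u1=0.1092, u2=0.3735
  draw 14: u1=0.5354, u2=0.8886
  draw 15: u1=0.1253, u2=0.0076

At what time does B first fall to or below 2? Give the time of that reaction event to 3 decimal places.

Threshold first reached at t = 0.905

t=0.000: S=3 P=6 G=9 Y=3 B=3
Draw 1: a1=6.786, a2=1.341, a3=1.107, a0=9.234; τ=−ln(0.0332)/9.234=0.369 → t=0.369; u2·a0=0.8594·9.234=7.936; a1=6.786 < 7.936 ≤ a1+a2=8.127 → R2 fires; S=2 P=6 G=9 Y=3 B=3
Draw 2: a1=6.786, a2=0.894, a3=1.107, a0=8.787; τ=−ln(0.0090)/8.787=0.536 → t=0.905; u2·a0=0.3377·8.787=2.967 ≤ a1=6.786 → R1 fires; S=3 P=5 G=10 Y=3 B=2
Draw 3: a1=3.770, a2=1.341, a3=1.230, a0=6.341; τ=−ln(0.8724)/6.341=0.022 → t=0.926; u2·a0=0.1358·6.341=0.861 ≤ a1=3.770 → R1 fires; S=4 P=4 G=11 Y=3 B=1
Draw 4: a1=1.508, a2=1.788, a3=1.353, a0=4.649; τ=−ln(0.4380)/4.649=0.178 → t=1.104; u2·a0=0.0931·4.649=0.433 ≤ a1=1.508 → R1 fires; S=5 P=3 G=12 Y=3 B=0
Draw 5: a1=0.000, a2=2.235, a3=1.476, a0=3.711; τ=−ln(0.9146)/3.711=0.024 → t=1.128; u2·a0=0.4490·3.711=1.666; a1=0.000 < 1.666 ≤ a1+a2=2.235 → R2 fires; S=4 P=3 G=12 Y=3 B=0
Draw 6: a1=0.000, a2=1.788, a3=1.476, a0=3.264; τ=−ln(0.2379)/3.264=0.440 → t=1.568; u2·a0=0.0378·3.264=0.123; a1=0.000 < 0.123 ≤ a1+a2=1.788 → R2 fires; S=3 P=3 G=12 Y=3 B=0
Draw 7: a1=0.000, a2=1.341, a3=1.476, a0=2.817; τ=−ln(0.9647)/2.817=0.013 → t=1.581; u2·a0=0.5934·2.817=1.672; a1+a2=1.341 < 1.672 ≤ a1+…+a3=2.817 → R3 fires; S=3 P=5 G=11 Y=3 B=0
Draw 8: a1=0.000, a2=1.341, a3=1.353, a0=2.694; τ=−ln(0.5813)/2.694=0.201 → t=1.782; u2·a0=0.2568·2.694=0.692; a1=0.000 < 0.692 ≤ a1+a2=1.341 → R2 fires; S=2 P=5 G=11 Y=3 B=0
Draw 9: a1=0.000, a2=0.894, a3=1.353, a0=2.247; τ=−ln(0.6709)/2.247=0.178 → t=1.960; u2·a0=0.4116·2.247=0.925; a1+a2=0.894 < 0.925 ≤ a1+…+a3=2.247 → R3 fires; S=2 P=7 G=10 Y=3 B=0
Draw 10: a1=0.000, a2=0.894, a3=1.230, a0=2.124; τ=−ln(0.1517)/2.124=0.888 → t=2.848; u2·a0=0.5792·2.124=1.230; a1+a2=0.894 < 1.230 ≤ a1+…+a3=2.124 → R3 fires; S=2 P=9 G=9 Y=3 B=0
Draw 11: a1=0.000, a2=0.894, a3=1.107, a0=2.001; τ=−ln(0.8473)/2.001=0.083 → t=2.930; u2·a0=0.0209·2.001=0.042; a1=0.000 < 0.042 ≤ a1+a2=0.894 → R2 fires; S=1 P=9 G=9 Y=3 B=0
Draw 12: a1=0.000, a2=0.447, a3=1.107, a0=1.554; τ=−ln(0.5369)/1.554=0.400 → t=3.331; u2·a0=0.0928·1.554=0.144; a1=0.000 < 0.144 ≤ a1+a2=0.447 → R2 fires; S=0 P=9 G=9 Y=3 B=0
Draw 13: a1=0.000, a2=0.000, a3=1.107, a0=1.107; τ=−ln(0.1092)/1.107=2.001 → t=5.331; u2·a0=0.3735·1.107=0.413; a1+a2=0.000 < 0.413 ≤ a1+…+a3=1.107 → R3 fires; S=0 P=11 G=8 Y=3 B=0
Draw 14: a1=0.000, a2=0.000, a3=0.984, a0=0.984; τ=−ln(0.5354)/0.984=0.635 → t=5.966; u2·a0=0.8886·0.984=0.874; a1+a2=0.000 < 0.874 ≤ a1+…+a3=0.984 → R3 fires; S=0 P=13 G=7 Y=3 B=0
Draw 15: a1=0.000, a2=0.000, a3=0.861, a0=0.861; τ=−ln(0.1253)/0.861=2.412 → t=8.378 > T=8.01: stop.
B first becomes ≤ 2 when it reaches 2 at the event at t=0.905.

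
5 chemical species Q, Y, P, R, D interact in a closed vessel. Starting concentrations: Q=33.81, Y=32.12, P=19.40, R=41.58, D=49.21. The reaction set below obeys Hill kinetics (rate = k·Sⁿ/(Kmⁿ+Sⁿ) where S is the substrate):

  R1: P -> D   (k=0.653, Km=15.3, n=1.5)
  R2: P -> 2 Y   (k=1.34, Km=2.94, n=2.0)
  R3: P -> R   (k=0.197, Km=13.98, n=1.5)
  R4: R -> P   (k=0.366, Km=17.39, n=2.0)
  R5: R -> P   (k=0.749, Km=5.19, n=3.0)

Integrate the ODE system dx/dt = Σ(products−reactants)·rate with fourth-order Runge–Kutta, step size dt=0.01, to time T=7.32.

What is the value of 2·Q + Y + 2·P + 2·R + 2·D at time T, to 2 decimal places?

Check how each reaction changes W = 2·Q + Y + 2·P + 2·R + 2·D (weight of products minus weight of reactants):
R1: P -> D: (2·1) − (2·1) = 2 − 2 = 0
R2: P -> 2 Y: (1·2) − (2·1) = 2 − 2 = 0
R3: P -> R: (2·1) − (2·1) = 2 − 2 = 0
R4: R -> P: (2·1) − (2·1) = 2 − 2 = 0
R5: R -> P: (2·1) − (2·1) = 2 − 2 = 0
Every reaction leaves W unchanged, so W is conserved and no simulation is needed: W(T) = W(0) = 2·33.81 + 32.12 + 2·19.40 + 2·41.58 + 2·49.21 = 320.12

Value at T = 320.12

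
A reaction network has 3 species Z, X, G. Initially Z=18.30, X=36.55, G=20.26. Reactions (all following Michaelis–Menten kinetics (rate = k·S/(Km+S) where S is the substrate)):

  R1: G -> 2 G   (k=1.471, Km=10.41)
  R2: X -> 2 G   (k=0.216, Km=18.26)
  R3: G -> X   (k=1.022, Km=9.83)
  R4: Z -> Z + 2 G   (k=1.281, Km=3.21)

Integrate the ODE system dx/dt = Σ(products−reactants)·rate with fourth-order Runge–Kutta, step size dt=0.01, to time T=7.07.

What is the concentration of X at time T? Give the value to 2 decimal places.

X at T = 40.92

RK4 with dt=0.01: 707 steps to T=7.07. Trajectory (selected grid times):
t=0.00: Z=18.30 X=36.55 G=20.26
t=0.79: Z=18.30 X=36.99 G=22.44
t=1.57: Z=18.30 X=37.44 G=24.60
t=2.36: Z=18.30 X=37.91 G=26.79
t=3.14: Z=18.30 X=38.38 G=28.97
t=3.93: Z=18.30 X=38.87 G=31.17
t=4.71: Z=18.30 X=39.37 G=33.36
t=5.50: Z=18.30 X=39.88 G=35.58
t=6.28: Z=18.30 X=40.39 G=37.78
t=7.07: Z=18.30 X=40.92 G=40.01
Read off X at T=7.07: 40.92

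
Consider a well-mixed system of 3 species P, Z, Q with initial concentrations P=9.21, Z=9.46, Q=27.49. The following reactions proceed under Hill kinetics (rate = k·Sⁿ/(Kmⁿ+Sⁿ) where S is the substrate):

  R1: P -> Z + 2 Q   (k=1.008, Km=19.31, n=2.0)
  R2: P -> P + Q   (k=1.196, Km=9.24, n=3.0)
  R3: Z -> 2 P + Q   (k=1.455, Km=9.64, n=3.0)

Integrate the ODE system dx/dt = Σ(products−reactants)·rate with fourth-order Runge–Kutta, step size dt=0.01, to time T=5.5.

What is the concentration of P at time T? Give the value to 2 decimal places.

P at T = 14.11

RK4 with dt=0.01: 550 steps to T=5.5. Trajectory (selected grid times):
t=0.00: P=9.21 Z=9.46 Q=27.49
t=0.61: P=9.93 Z=9.16 Q=28.54
t=1.22: P=10.59 Z=8.90 Q=29.63
t=1.83: P=11.21 Z=8.66 Q=30.76
t=2.44: P=11.78 Z=8.46 Q=31.93
t=3.06: P=12.32 Z=8.28 Q=33.15
t=3.67: P=12.81 Z=8.12 Q=34.37
t=4.28: P=13.27 Z=7.99 Q=35.62
t=4.89: P=13.70 Z=7.87 Q=36.90
t=5.50: P=14.11 Z=7.77 Q=38.19
Read off P at T=5.5: 14.11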